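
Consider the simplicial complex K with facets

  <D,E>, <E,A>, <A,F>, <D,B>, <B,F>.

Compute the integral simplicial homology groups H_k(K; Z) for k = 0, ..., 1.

H_0 ≅ Z,  H_1 ≅ Z.

K has 5 vertices, 5 edges.
rank ∂_0 = 0, rank ∂_1 = 4 ⇒ b_0 = 5 − 0 − 4 = 1; all invariant factors of ∂_1 are 1 so no torsion. So H_0 ≅ Z.
rank ∂_1 = 4, rank ∂_2 = 0 ⇒ b_1 = 5 − 4 − 0 = 1. So H_1 ≅ Z.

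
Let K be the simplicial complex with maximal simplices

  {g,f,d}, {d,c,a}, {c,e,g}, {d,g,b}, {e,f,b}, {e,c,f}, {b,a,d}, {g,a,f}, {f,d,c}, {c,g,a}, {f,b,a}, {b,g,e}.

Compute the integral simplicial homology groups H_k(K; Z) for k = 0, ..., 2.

We work with the vertex ordering a < b < c < d < e < f < g. The simplices of K, each written with vertices in increasing order, are:

  0-simplices (7): a, b, c, d, e, f, g
  1-simplices (18): ab, ac, ad, af, ag, bd, be, bf, bg, cd, ce, cf, cg, df, dg, ef, eg, fg
  2-simplices (12): abd, abf, acd, acg, afg, bdg, bef, beg, cdf, cef, ceg, dfg

giving chain groups C_0 ≅ Z^7, C_1 ≅ Z^18, C_2 ≅ Z^12.

Boundary ∂_1: C_1 → C_0 sends each edge [p,q] (with p < q) to q − p.
This gives a 7×18 integer matrix of rank 6; reducing to Smith normal form yields diagonal entries (1,1,1,1,1,1).

Boundary ∂_2: C_2 → C_1 maps a triangle to the signed sum of its edges. For instance
  ∂cef = ef − cf + ce,
  ∂ceg = eg − cg + ce.
The resulting 18×12 matrix has rank 12, and its Smith normal form has invariant factors (1,1,1,1,1,1,1,1,1,1,1,2).

Now H_k = ker ∂_k / im ∂_{k+1}, so:

  H_0: rank C_0 − rank ∂_1 = 7 − 6 = 1, and the invariant factors of ∂_1 are all 1, so H_0 = Z.
  H_1: rank ker ∂_1 − rank ∂_2 = (18 − 6) − 12 = 0, and ∂_2 has invariant factor 2 > 1, so H_1 = Z_2.
  H_2: rank ker ∂_2 − rank ∂_3 = (12 − 12) − 0 = 0, and there is no ∂_3, so H_2 = 0.

As a check, the Euler characteristic is 7 − 18 + 12 = 1, which agrees with 1 − 0 + 0 = 1.

H_0 = Z,  H_1 = Z_2,  H_2 = 0.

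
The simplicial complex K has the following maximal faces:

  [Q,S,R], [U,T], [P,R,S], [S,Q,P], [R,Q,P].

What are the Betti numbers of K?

Fix the vertex order P < Q < R < S < T < U and write every simplex with vertices in increasing order. Then dim K = 2 and the simplices of K are:

  0-simplices (6): P, Q, R, S, T, U
  1-simplices (7): PQ, PR, PS, QR, QS, RS, TU
  2-simplices (4): PQR, PQS, PRS, QRS

Hence C_0 ≅ Z^6, C_1 ≅ Z^7, C_2 ≅ Z^4.

∂_1: C_1 → C_0 maps an edge to its endpoints' difference, ∂[p,q] = q − p. For instance
  ∂RS = S − R.
This gives a 6×7 integer matrix of rank 4; reducing to Smith normal form yields diagonal entries (1,1,1,1).

∂_2: C_2 → C_1 acts by ∂[p,q,r] = [q,r] − [p,r] + [p,q]. For instance
  ∂PQS = QS − PS + PQ,
  ∂QRS = RS − QS + QR.
As a 7×4 matrix over Z this has rank 3, with invariant factors (1,1,1).

Now H_k = ker ∂_k / im ∂_{k+1}, so:

  H_0: rank C_0 − rank ∂_1 = 6 − 4 = 2, and the invariant factors of ∂_1 are all 1, so H_0 = Z^2.
  H_1: rank ker ∂_1 − rank ∂_2 = (7 − 4) − 3 = 0, and the invariant factors of ∂_2 are all 1, so H_1 = 0.
  H_2: rank ker ∂_2 − rank ∂_3 = (4 − 3) − 0 = 1, and there is no ∂_3, so H_2 = Z.

As a check, the Euler characteristic is 6 − 7 + 4 = 3, which agrees with 2 − 0 + 1 = 3.
(K is a triangulation of the disjoint union of the 1-simplex and the 2-sphere S^2.)

Hence the Betti numbers are b_0 = 2, b_1 = 0, b_2 = 1.

b_0 = 2, b_1 = 0, b_2 = 1.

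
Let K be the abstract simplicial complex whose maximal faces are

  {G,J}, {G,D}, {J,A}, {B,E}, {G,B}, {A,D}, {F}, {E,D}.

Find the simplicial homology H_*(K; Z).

H_0 ≅ Z^2,  H_1 ≅ Z^2.

K has 7 vertices, 7 edges.
rank ∂_0 = 0, rank ∂_1 = 5 ⇒ b_0 = 7 − 0 − 5 = 2; all invariant factors of ∂_1 are 1 so no torsion. So H_0 = Z^2.
rank ∂_1 = 5, rank ∂_2 = 0 ⇒ b_1 = 7 − 5 − 0 = 2. So H_1 = Z^2.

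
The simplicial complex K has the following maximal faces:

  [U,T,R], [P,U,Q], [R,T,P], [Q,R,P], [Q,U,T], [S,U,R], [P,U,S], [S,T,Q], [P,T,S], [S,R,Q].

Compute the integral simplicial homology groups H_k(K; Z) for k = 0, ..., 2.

Take the total order P < Q < R < S < T < U on the vertex set. Then K (dimension 2) consists of the simplices:

  0-simplices (6): P, Q, R, S, T, U
  1-simplices (15): PQ, PR, PS, PT, PU, QR, QS, QT, QU, RS, RT, RU, ST, SU, TU
  2-simplices (10): PQR, PQU, PRT, PST, PSU, QRS, QST, QTU, RSU, RTU

giving chain groups C_0 ≅ Z^6, C_1 ≅ Z^15, C_2 ≅ Z^10.

Boundary ∂_1: C_1 → C_0 maps an edge to its endpoints' difference, ∂[p,q] = q − p. For instance
  ∂QR = R − Q.
As a 6×15 matrix over Z this has rank 5, with invariant factors (1,1,1,1,1).

Boundary ∂_2: C_2 → C_1 sends each 2-simplex [p,q,r] to [q,r] − [p,r] + [p,q]. For instance
  ∂RSU = SU − RU + RS,
  ∂QST = ST − QT + QS.
The 15×10 boundary matrix has rank 10 and Smith normal form diag(1,1,1,1,1,1,1,1,1,2).

From H_k ≅ ker(∂_k) / im(∂_{k+1}) we obtain:

  H_0: rank C_0 − rank ∂_1 = 6 − 5 = 1, and the invariant factors of ∂_1 are all 1, so H_0 ≅ Z.
  H_1: rank ker ∂_1 − rank ∂_2 = (15 − 5) − 10 = 0, and ∂_2 has invariant factor 2 > 1, so H_1 ≅ Z/2Z.
  H_2: rank ker ∂_2 − rank ∂_3 = (10 − 10) − 0 = 0, and there is no ∂_3, so H_2 ≅ 0.

H_0 ≅ Z,  H_1 ≅ Z/2Z,  H_2 = 0.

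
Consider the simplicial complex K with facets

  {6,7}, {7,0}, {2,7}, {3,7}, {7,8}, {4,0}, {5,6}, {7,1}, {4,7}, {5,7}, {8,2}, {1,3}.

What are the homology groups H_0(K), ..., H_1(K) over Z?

Order the vertices as 0 < 1 < 2 < 3 < 4 < 5 < 6 < 7 < 8. Listing each simplex with vertices in this order, K has dimension 1 with simplices:

  0-simplices (9): [0], [1], [2], [3], [4], [5], [6], [7], [8]
  1-simplices (12): [0,4], [0,7], [1,3], [1,7], [2,7], [2,8], [3,7], [4,7], [5,6], [5,7], [6,7], [7,8]

Hence C_0 ≅ Z^9, C_1 ≅ Z^12.

The boundary map ∂_1: C_1 → C_0 is given by ∂[p,q] = [q] − [p]. For instance
  ∂[5,7] = [7] − [5].
This gives a 9×12 integer matrix of rank 8; reducing to Smith normal form yields diagonal entries (1,1,1,1,1,1,1,1).

Reading off H_k = ker ∂_k / im ∂_{k+1}:

  H_0: rank C_0 − rank ∂_1 = 9 − 8 = 1, and the invariant factors of ∂_1 are all 1, so H_0 ≅ Z.
  H_1: rank ker ∂_1 − rank ∂_2 = (12 − 8) − 0 = 4, and there is no ∂_2, so H_1 ≅ Z^4.

As a check, the Euler characteristic is 9 − 12 = -3, which agrees with 1 − 4 = -3.
(K is a triangulation of a wedge of 4 circles.)

H_0 ≅ Z,  H_1 ≅ Z^4.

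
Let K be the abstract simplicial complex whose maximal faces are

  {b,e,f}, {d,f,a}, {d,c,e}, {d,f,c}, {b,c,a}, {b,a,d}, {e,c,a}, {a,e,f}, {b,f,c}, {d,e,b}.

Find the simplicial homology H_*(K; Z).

Order the vertices as a < b < c < d < e < f. Listing each simplex with vertices in this order, K has dimension 2 with simplices:

  0-simplices (6): a, b, c, d, e, f
  1-simplices (15): ab, ac, ad, ae, af, bc, bd, be, bf, cd, ce, cf, de, df, ef
  2-simplices (10): abc, abd, ace, adf, aef, bcf, bde, bef, cde, cdf

giving chain groups C_0 ≅ Z^6, C_1 ≅ Z^15, C_2 ≅ Z^10.

∂_1: C_1 → C_0 maps an edge to its endpoints' difference, ∂[p,q] = q − p. For instance
  ∂ce = e − c.
This gives a 6×15 integer matrix of rank 5; reducing to Smith normal form yields diagonal entries (1,1,1,1,1).

∂_2: C_2 → C_1 sends each 2-simplex [p,q,r] to [q,r] − [p,r] + [p,q]. For instance
  ∂bef = ef − bf + be,
  ∂ace = ce − ae + ac.
This gives a 15×10 integer matrix of rank 10; reducing to Smith normal form yields diagonal entries (1,1,1,1,1,1,1,1,1,2).

Reading off H_k = ker ∂_k / im ∂_{k+1}:

  H_0: rank C_0 − rank ∂_1 = 6 − 5 = 1, and the invariant factors of ∂_1 are all 1, so H_0 ≅ Z.
  H_1: rank ker ∂_1 − rank ∂_2 = (15 − 5) − 10 = 0, and ∂_2 has invariant factor 2 > 1, so H_1 ≅ Z/2.
  H_2: rank ker ∂_2 − rank ∂_3 = (10 − 10) − 0 = 0, and there is no ∂_3, so H_2 ≅ 0.

(K is a triangulation of the real projective plane RP^2.)

H_0 = Z,  H_1 = Z/2,  H_2 = 0.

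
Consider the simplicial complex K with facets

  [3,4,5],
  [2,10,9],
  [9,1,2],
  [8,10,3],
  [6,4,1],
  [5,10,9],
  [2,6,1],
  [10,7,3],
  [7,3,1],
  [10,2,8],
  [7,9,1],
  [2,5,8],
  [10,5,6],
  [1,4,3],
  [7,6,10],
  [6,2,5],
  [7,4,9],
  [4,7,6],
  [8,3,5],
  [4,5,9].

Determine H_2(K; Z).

Fix the vertex order 1 < 2 < 3 < 4 < 5 < 6 < 7 < 8 < 9 < 10 and write every simplex with vertices in increasing order. Then dim K = 2 and the simplices of K are:

  0-simplices (10): [1], [2], [3], [4], [5], [6], [7], [8], [9], [10]
  1-simplices (30): (30 of them)
  2-simplices (20): (20 of them)

Hence C_0 ≅ Z^10, C_1 ≅ Z^30, C_2 ≅ Z^20.

Boundary ∂_1: C_1 → C_0 maps an edge to its endpoints' difference, ∂[p,q] = q − p. For instance
  ∂[5,10] = [10] − [5].
As a 10×30 matrix over Z this has rank 9, with invariant factors (1,1,1,1,1,1,1,1,1).

∂_2: C_2 → C_1 sends each 2-simplex [p,q,r] to [q,r] − [p,r] + [p,q]. For instance
  ∂[4,6,7] = [6,7] − [4,7] + [4,6],
  ∂[2,5,6] = [5,6] − [2,6] + [2,5].
The resulting 30×20 matrix has rank 20, and its Smith normal form has invariant factors (1,1,1,1,1,1,1,1,1,1,1,1,1,1,1,1,1,1,1,2).

From H_k ≅ ker(∂_k) / im(∂_{k+1}) we obtain:

  H_2: rank ker ∂_2 − rank ∂_3 = (20 − 20) − 0 = 0, and there is no ∂_3, so H_2 = 0.

H_2 ≅ 0.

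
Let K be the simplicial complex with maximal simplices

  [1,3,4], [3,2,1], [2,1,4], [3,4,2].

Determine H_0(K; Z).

H_0 ≅ Z.

Take the total order 1 < 2 < 3 < 4 on the vertex set. Then K (dimension 2) consists of the simplices:

  0-simplices (4): [1], [2], [3], [4]
  1-simplices (6): [1,2], [1,3], [1,4], [2,3], [2,4], [3,4]
  2-simplices (4): [1,2,3], [1,2,4], [1,3,4], [2,3,4]

so the chain groups are C_0 ≅ Z^4, C_1 ≅ Z^6, C_2 ≅ Z^4.

Boundary ∂_1: C_1 → C_0 maps an edge to its endpoints' difference, ∂[p,q] = q − p.
This gives a 4×6 integer matrix of rank 3; reducing to Smith normal form yields diagonal entries (1,1,1).

The boundary map ∂_2: C_2 → C_1 maps a triangle to the signed sum of its edges. For instance
  ∂[2,3,4] = [3,4] − [2,4] + [2,3],
  ∂[1,2,3] = [2,3] − [1,3] + [1,2].
As a 6×4 matrix over Z this has rank 3, with invariant factors (1,1,1).

Now H_k = ker ∂_k / im ∂_{k+1}, so:

  H_0: rank C_0 − rank ∂_1 = 4 − 3 = 1, and the invariant factors of ∂_1 are all 1, so H_0 = Z.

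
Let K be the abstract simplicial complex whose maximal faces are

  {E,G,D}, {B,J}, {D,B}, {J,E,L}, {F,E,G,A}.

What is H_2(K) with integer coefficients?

H_2 ≅ 0.

Take the total order A < B < D < E < F < G < J < L on the vertex set. Then K (dimension 3) consists of the simplices:

  0-simplices (8): A, B, D, E, F, G, J, L
  1-simplices (13): AE, AF, AG, BD, BJ, DE, DG, EF, EG, EJ, EL, FG, JL
  2-simplices (6): AEF, AEG, AFG, DEG, EFG, EJL
  3-simplices (1): AEFG

Hence C_0 ≅ Z^8, C_1 ≅ Z^13, C_2 ≅ Z^6, C_3 ≅ Z^1.

Boundary ∂_1: C_1 → C_0 sends each edge [p,q] (with p < q) to q − p. For instance
  ∂EG = G − E.
As a 8×13 matrix over Z this has rank 7, with invariant factors (1,1,1,1,1,1,1).

Boundary ∂_2: C_2 → C_1 sends each 2-simplex [p,q,r] to [q,r] − [p,r] + [p,q]. For instance
  ∂AFG = FG − AG + AF,
  ∂EJL = JL − EL + EJ.
This gives a 13×6 integer matrix of rank 5; reducing to Smith normal form yields diagonal entries (1,1,1,1,1).

Boundary ∂_3: C_3 → C_2 sends each 3-simplex σ to the alternating sum Σ_i (−1)^i (σ with its i-th vertex removed). For instance
  ∂AEFG = EFG − AFG + AEG − AEF.
The resulting 6×1 matrix has rank 1, and its Smith normal form has invariant factors (1).

From H_k ≅ ker(∂_k) / im(∂_{k+1}) we obtain:

  H_2: rank ker ∂_2 − rank ∂_3 = (6 − 5) − 1 = 0, and the invariant factors of ∂_3 are all 1, so H_2 = 0.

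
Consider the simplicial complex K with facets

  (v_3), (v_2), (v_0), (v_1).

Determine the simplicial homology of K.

H_0 = Z^4.

K has 4 vertices.
rank ∂_0 = 0, rank ∂_1 = 0 ⇒ b_0 = 4 − 0 − 0 = 4. So H_0 ≅ Z^4.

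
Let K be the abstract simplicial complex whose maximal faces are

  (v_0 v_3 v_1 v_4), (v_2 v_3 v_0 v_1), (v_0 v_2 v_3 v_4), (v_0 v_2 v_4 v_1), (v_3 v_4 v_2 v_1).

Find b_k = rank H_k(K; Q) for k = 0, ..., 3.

We work with the vertex ordering v_0 < v_1 < v_2 < v_3 < v_4. The simplices of K, each written with vertices in increasing order, are:

  0-simplices (5): [v_0], [v_1], [v_2], [v_3], [v_4]
  1-simplices (10): [v_0,v_1], [v_0,v_2], [v_0,v_3], [v_0,v_4], [v_1,v_2], [v_1,v_3], [v_1,v_4], [v_2,v_3], [v_2,v_4], [v_3,v_4]
  2-simplices (10): [v_0,v_1,v_2], [v_0,v_1,v_3], [v_0,v_1,v_4], [v_0,v_2,v_3], [v_0,v_2,v_4], [v_0,v_3,v_4], [v_1,v_2,v_3], [v_1,v_2,v_4], [v_1,v_3,v_4], [v_2,v_3,v_4]
  3-simplices (5): [v_0,v_1,v_2,v_3], [v_0,v_1,v_2,v_4], [v_0,v_1,v_3,v_4], [v_0,v_2,v_3,v_4], [v_1,v_2,v_3,v_4]

giving chain groups C_0 ≅ Z^5, C_1 ≅ Z^10, C_2 ≅ Z^10, C_3 ≅ Z^5.

The boundary map ∂_1: C_1 → C_0 is given by ∂[p,q] = [q] − [p].
This gives a 5×10 integer matrix of rank 4; reducing to Smith normal form yields diagonal entries (1,1,1,1).

∂_2: C_2 → C_1 acts by ∂[p,q,r] = [q,r] − [p,r] + [p,q]. For instance
  ∂[v_1,v_3,v_4] = [v_3,v_4] − [v_1,v_4] + [v_1,v_3],
  ∂[v_0,v_2,v_4] = [v_2,v_4] − [v_0,v_4] + [v_0,v_2].
This gives a 10×10 integer matrix of rank 6; reducing to Smith normal form yields diagonal entries (1,1,1,1,1,1).

∂_3: C_3 → C_2 sends each 3-simplex σ to the alternating sum Σ_i (−1)^i (σ with its i-th vertex removed). For instance
  ∂[v_0,v_1,v_2,v_3] = [v_1,v_2,v_3] − [v_0,v_2,v_3] + [v_0,v_1,v_3] − [v_0,v_1,v_2],
  ∂[v_0,v_1,v_3,v_4] = [v_1,v_3,v_4] − [v_0,v_3,v_4] + [v_0,v_1,v_4] − [v_0,v_1,v_3].
The 10×5 boundary matrix has rank 4 and Smith normal form diag(1,1,1,1).

Now H_k = ker ∂_k / im ∂_{k+1}, so:

  H_0: rank C_0 − rank ∂_1 = 5 − 4 = 1, and the invariant factors of ∂_1 are all 1, so H_0 ≅ Z.
  H_1: rank ker ∂_1 − rank ∂_2 = (10 − 4) − 6 = 0, and the invariant factors of ∂_2 are all 1, so H_1 ≅ 0.
  H_2: rank ker ∂_2 − rank ∂_3 = (10 − 6) − 4 = 0, and the invariant factors of ∂_3 are all 1, so H_2 ≅ 0.
  H_3: rank ker ∂_3 − rank ∂_4 = (5 − 4) − 0 = 1, and there is no ∂_4, so H_3 ≅ Z.

Hence the Betti numbers are b_0 = 1, b_1 = 0, b_2 = 0, b_3 = 1.

b_0 = 1, b_1 = 0, b_2 = 0, b_3 = 1.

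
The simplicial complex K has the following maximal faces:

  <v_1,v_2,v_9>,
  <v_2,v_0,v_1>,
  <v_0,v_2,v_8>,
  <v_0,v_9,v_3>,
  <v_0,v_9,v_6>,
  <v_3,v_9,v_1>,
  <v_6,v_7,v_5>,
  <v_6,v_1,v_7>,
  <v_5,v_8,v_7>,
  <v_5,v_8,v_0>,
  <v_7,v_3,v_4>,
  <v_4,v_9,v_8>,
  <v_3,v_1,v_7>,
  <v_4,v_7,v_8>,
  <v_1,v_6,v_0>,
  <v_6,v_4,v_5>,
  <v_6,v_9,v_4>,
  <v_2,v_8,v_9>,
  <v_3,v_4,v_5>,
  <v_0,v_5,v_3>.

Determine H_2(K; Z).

We work with the vertex ordering v_0 < v_1 < v_2 < v_3 < v_4 < v_5 < v_6 < v_7 < v_8 < v_9. The simplices of K, each written with vertices in increasing order, are:

  0-simplices (10): [v_0], [v_1], [v_2], [v_3], [v_4], [v_5], [v_6], [v_7], [v_8], [v_9]
  1-simplices (30): (30 of them)
  2-simplices (20): (20 of them)

so the chain groups are C_0 ≅ Z^10, C_1 ≅ Z^30, C_2 ≅ Z^20.

The boundary map ∂_1: C_1 → C_0 sends each edge [p,q] (with p < q) to q − p.
This gives a 10×30 integer matrix of rank 9; reducing to Smith normal form yields diagonal entries (1,1,1,1,1,1,1,1,1).

∂_2: C_2 → C_1 acts by ∂[p,q,r] = [q,r] − [p,r] + [p,q]. For instance
  ∂[v_5,v_7,v_8] = [v_7,v_8] − [v_5,v_8] + [v_5,v_7],
  ∂[v_1,v_3,v_9] = [v_3,v_9] − [v_1,v_9] + [v_1,v_3].
The resulting 30×20 matrix has rank 20, and its Smith normal form has invariant factors (1,1,1,1,1,1,1,1,1,1,1,1,1,1,1,1,1,1,1,2).

Reading off H_k = ker ∂_k / im ∂_{k+1}:

  H_2: rank ker ∂_2 − rank ∂_3 = (20 − 20) − 0 = 0, and there is no ∂_3, so H_2 ≅ 0.

H_2 ≅ 0.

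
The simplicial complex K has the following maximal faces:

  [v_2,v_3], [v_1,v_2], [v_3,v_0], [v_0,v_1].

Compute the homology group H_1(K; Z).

We work with the vertex ordering v_0 < v_1 < v_2 < v_3. The simplices of K, each written with vertices in increasing order, are:

  0-simplices (4): [v_0], [v_1], [v_2], [v_3]
  1-simplices (4): [v_0,v_1], [v_0,v_3], [v_1,v_2], [v_2,v_3]

Hence C_0 ≅ Z^4, C_1 ≅ Z^4.

The boundary map ∂_1: C_1 → C_0 sends each edge [p,q] (with p < q) to q − p. For instance
  ∂[v_2,v_3] = [v_3] − [v_2].
As a 4×4 matrix over Z this has rank 3, with invariant factors (1,1,1).

Reading off H_k = ker ∂_k / im ∂_{k+1}:

  H_1: rank ker ∂_1 − rank ∂_2 = (4 − 3) − 0 = 1, and there is no ∂_2, so H_1 ≅ Z.

H_1 ≅ Z.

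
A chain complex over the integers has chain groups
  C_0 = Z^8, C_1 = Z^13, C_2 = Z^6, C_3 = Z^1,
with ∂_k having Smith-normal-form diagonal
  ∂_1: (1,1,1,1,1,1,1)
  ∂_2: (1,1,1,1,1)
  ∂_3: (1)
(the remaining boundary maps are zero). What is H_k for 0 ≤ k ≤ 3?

H_0 = Z,  H_1 = Z,  H_2 = 0,  H_3 = 0.

H_0: b_0 = 8 − 0 − 7 = 1; torsion from ∂_1 factors > 1: none. So H_0 = Z.
H_1: b_1 = 13 − 7 − 5 = 1; torsion from ∂_2 factors > 1: none. So H_1 = Z.
H_2: b_2 = 6 − 5 − 1 = 0; torsion from ∂_3 factors > 1: none. So H_2 = 0.
H_3: b_3 = 1 − 1 − 0 = 0; torsion from ∂_4 factors > 1: none. So H_3 = 0.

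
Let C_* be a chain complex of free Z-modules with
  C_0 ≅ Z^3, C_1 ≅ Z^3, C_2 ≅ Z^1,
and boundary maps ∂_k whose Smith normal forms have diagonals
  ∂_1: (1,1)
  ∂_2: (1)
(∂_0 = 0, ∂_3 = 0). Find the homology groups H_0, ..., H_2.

H_0 ≅ Z,  H_1 = 0,  H_2 = 0.

H_0: b_0 = 3 − 0 − 2 = 1; torsion from ∂_1 factors > 1: none. So H_0 ≅ Z.
H_1: b_1 = 3 − 2 − 1 = 0; torsion from ∂_2 factors > 1: none. So H_1 ≅ 0.
H_2: b_2 = 1 − 1 − 0 = 0; torsion from ∂_3 factors > 1: none. So H_2 ≅ 0.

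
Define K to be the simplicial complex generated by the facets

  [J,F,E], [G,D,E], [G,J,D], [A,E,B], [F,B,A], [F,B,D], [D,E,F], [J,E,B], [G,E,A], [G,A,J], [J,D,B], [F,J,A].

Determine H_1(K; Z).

H_1 ≅ Z/2Z.

We work with the vertex ordering A < B < D < E < F < G < J. The simplices of K, each written with vertices in increasing order, are:

  0-simplices (7): A, B, D, E, F, G, J
  1-simplices (18): AB, AE, AF, AG, AJ, BD, BE, BF, BJ, DE, DF, DG, DJ, EF, EG, EJ, FJ, GJ
  2-simplices (12): ABE, ABF, AEG, AFJ, AGJ, BDF, BDJ, BEJ, DEF, DEG, DGJ, EFJ

so the chain groups are C_0 ≅ Z^7, C_1 ≅ Z^18, C_2 ≅ Z^12.

∂_1: C_1 → C_0 sends each edge [p,q] (with p < q) to q − p.
As a 7×18 matrix over Z this has rank 6, with invariant factors (1,1,1,1,1,1).

The boundary map ∂_2: C_2 → C_1 acts by ∂[p,q,r] = [q,r] − [p,r] + [p,q]. For instance
  ∂AGJ = GJ − AJ + AG,
  ∂ABF = BF − AF + AB.
The resulting 18×12 matrix has rank 12, and its Smith normal form has invariant factors (1,1,1,1,1,1,1,1,1,1,1,2).

Now H_k = ker ∂_k / im ∂_{k+1}, so:

  H_1: rank ker ∂_1 − rank ∂_2 = (18 − 6) − 12 = 0, and ∂_2 has invariant factor 2 > 1, so H_1 ≅ Z/2Z.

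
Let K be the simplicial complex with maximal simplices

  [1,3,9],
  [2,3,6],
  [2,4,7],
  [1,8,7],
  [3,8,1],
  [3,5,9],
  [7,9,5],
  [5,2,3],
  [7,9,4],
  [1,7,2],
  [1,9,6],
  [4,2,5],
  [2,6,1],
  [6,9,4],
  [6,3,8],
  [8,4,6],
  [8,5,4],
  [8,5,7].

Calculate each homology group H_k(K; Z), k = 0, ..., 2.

H_0 = Z,  H_1 = Z ⊕ Z/2Z,  H_2 = 0.

Order the vertices as 1 < 2 < 3 < 4 < 5 < 6 < 7 < 8 < 9. Listing each simplex with vertices in this order, K has dimension 2 with simplices:

  0-simplices (9): [1], [2], [3], [4], [5], [6], [7], [8], [9]
  1-simplices (27): (27 of them)
  2-simplices (18): [1,2,6], [1,2,7], [1,3,8], [1,3,9], [1,6,9], [1,7,8], [2,3,5], [2,3,6], [2,4,5], [2,4,7], [3,5,9], [3,6,8], [4,5,8], [4,6,8], [4,6,9], [4,7,9], [5,7,8], [5,7,9]

Hence C_0 ≅ Z^9, C_1 ≅ Z^27, C_2 ≅ Z^18.

The boundary map ∂_1: C_1 → C_0 maps an edge to its endpoints' difference, ∂[p,q] = q − p.
The 9×27 boundary matrix has rank 8 and Smith normal form diag(1,1,1,1,1,1,1,1).

The boundary map ∂_2: C_2 → C_1 sends each 2-simplex [p,q,r] to [q,r] − [p,r] + [p,q]. For instance
  ∂[3,6,8] = [6,8] − [3,8] + [3,6],
  ∂[2,4,5] = [4,5] − [2,5] + [2,4].
As a 27×18 matrix over Z this has rank 18, with invariant factors (1,1,1,1,1,1,1,1,1,1,1,1,1,1,1,1,1,2).

Computing H_k = (kernel of ∂_k) / (image of ∂_{k+1}):

  H_0: rank C_0 − rank ∂_1 = 9 − 8 = 1, and the invariant factors of ∂_1 are all 1, so H_0 = Z.
  H_1: rank ker ∂_1 − rank ∂_2 = (27 − 8) − 18 = 1, and ∂_2 has invariant factor 2 > 1, so H_1 = Z ⊕ Z/2Z.
  H_2: rank ker ∂_2 − rank ∂_3 = (18 − 18) − 0 = 0, and there is no ∂_3, so H_2 = 0.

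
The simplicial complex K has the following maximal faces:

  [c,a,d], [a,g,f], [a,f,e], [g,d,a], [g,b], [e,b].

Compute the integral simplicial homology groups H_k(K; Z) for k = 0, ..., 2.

H_0 = Z,  H_1 = Z,  H_2 = 0.

Fix the vertex order a < b < c < d < e < f < g and write every simplex with vertices in increasing order. Then dim K = 2 and the simplices of K are:

  0-simplices (7): a, b, c, d, e, f, g
  1-simplices (11): ac, ad, ae, af, ag, be, bg, cd, dg, ef, fg
  2-simplices (4): acd, adg, aef, afg

giving chain groups C_0 ≅ Z^7, C_1 ≅ Z^11, C_2 ≅ Z^4.

The boundary map ∂_1: C_1 → C_0 is given by ∂[p,q] = [q] − [p].
As a 7×11 matrix over Z this has rank 6, with invariant factors (1,1,1,1,1,1).

The boundary map ∂_2: C_2 → C_1 acts by ∂[p,q,r] = [q,r] − [p,r] + [p,q]. For instance
  ∂afg = fg − ag + af,
  ∂acd = cd − ad + ac.
The resulting 11×4 matrix has rank 4, and its Smith normal form has invariant factors (1,1,1,1).

Now H_k = ker ∂_k / im ∂_{k+1}, so:

  H_0: rank C_0 − rank ∂_1 = 7 − 6 = 1, and the invariant factors of ∂_1 are all 1, so H_0 ≅ Z.
  H_1: rank ker ∂_1 − rank ∂_2 = (11 − 6) − 4 = 1, and the invariant factors of ∂_2 are all 1, so H_1 ≅ Z.
  H_2: rank ker ∂_2 − rank ∂_3 = (4 − 4) − 0 = 0, and there is no ∂_3, so H_2 ≅ 0.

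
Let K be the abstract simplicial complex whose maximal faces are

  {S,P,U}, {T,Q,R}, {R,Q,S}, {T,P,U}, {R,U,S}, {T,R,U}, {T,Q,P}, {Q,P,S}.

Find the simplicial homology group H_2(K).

Take the total order P < Q < R < S < T < U on the vertex set. Then K (dimension 2) consists of the simplices:

  0-simplices (6): P, Q, R, S, T, U
  1-simplices (12): PQ, PS, PT, PU, QR, QS, QT, RS, RT, RU, SU, TU
  2-simplices (8): PQS, PQT, PSU, PTU, QRS, QRT, RSU, RTU

Hence C_0 ≅ Z^6, C_1 ≅ Z^12, C_2 ≅ Z^8.

∂_1: C_1 → C_0 maps an edge to its endpoints' difference, ∂[p,q] = q − p. For instance
  ∂PU = U − P.
This gives a 6×12 integer matrix of rank 5; reducing to Smith normal form yields diagonal entries (1,1,1,1,1).

Boundary ∂_2: C_2 → C_1 maps a triangle to the signed sum of its edges. For instance
  ∂RTU = TU − RU + RT,
  ∂PTU = TU − PU + PT.
The 12×8 boundary matrix has rank 7 and Smith normal form diag(1,1,1,1,1,1,1).

Reading off H_k = ker ∂_k / im ∂_{k+1}:

  H_2: rank ker ∂_2 − rank ∂_3 = (8 − 7) − 0 = 1, and there is no ∂_3, so H_2 = Z.

(K is a triangulation of the 2-sphere S^2.)

H_2 = Z.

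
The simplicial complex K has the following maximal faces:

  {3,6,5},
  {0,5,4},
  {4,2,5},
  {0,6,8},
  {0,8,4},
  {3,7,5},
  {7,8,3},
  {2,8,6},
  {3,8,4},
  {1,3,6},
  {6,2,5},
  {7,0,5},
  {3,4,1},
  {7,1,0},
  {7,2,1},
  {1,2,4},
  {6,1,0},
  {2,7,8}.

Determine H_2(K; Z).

Take the total order 0 < 1 < 2 < 3 < 4 < 5 < 6 < 7 < 8 on the vertex set. Then K (dimension 2) consists of the simplices:

  0-simplices (9): [0], [1], [2], [3], [4], [5], [6], [7], [8]
  1-simplices (27): (27 of them)
  2-simplices (18): [0,1,6], [0,1,7], [0,4,5], [0,4,8], [0,5,7], [0,6,8], [1,2,4], [1,2,7], [1,3,4], [1,3,6], [2,4,5], [2,5,6], [2,6,8], [2,7,8], [3,4,8], [3,5,6], [3,5,7], [3,7,8]

so the chain groups are C_0 ≅ Z^9, C_1 ≅ Z^27, C_2 ≅ Z^18.

Boundary ∂_1: C_1 → C_0 is given by ∂[p,q] = [q] − [p]. For instance
  ∂[0,8] = [8] − [0].
This gives a 9×27 integer matrix of rank 8; reducing to Smith normal form yields diagonal entries (1,1,1,1,1,1,1,1).

Boundary ∂_2: C_2 → C_1 acts by ∂[p,q,r] = [q,r] − [p,r] + [p,q]. For instance
  ∂[2,6,8] = [6,8] − [2,8] + [2,6],
  ∂[1,3,4] = [3,4] − [1,4] + [1,3].
As a 27×18 matrix over Z this has rank 17, with invariant factors (1,1,1,1,1,1,1,1,1,1,1,1,1,1,1,1,1).

Now H_k = ker ∂_k / im ∂_{k+1}, so:

  H_2: rank ker ∂_2 − rank ∂_3 = (18 − 17) − 0 = 1, and there is no ∂_3, so H_2 ≅ Z.

(K is a triangulation of the torus T^2.)

H_2 ≅ Z.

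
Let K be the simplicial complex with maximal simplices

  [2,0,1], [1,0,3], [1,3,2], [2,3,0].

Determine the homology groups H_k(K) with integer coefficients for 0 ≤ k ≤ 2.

K has 4 vertices, 6 edges, 4 triangles.
rank ∂_0 = 0, rank ∂_1 = 3 ⇒ b_0 = 4 − 0 − 3 = 1; all invariant factors of ∂_1 are 1 so no torsion. So H_0 ≅ Z.
rank ∂_1 = 3, rank ∂_2 = 3 ⇒ b_1 = 6 − 3 − 3 = 0; all invariant factors of ∂_2 are 1 so no torsion. So H_1 ≅ 0.
rank ∂_2 = 3, rank ∂_3 = 0 ⇒ b_2 = 4 − 3 − 0 = 1. So H_2 ≅ Z.

H_0 = Z,  H_1 = 0,  H_2 = Z.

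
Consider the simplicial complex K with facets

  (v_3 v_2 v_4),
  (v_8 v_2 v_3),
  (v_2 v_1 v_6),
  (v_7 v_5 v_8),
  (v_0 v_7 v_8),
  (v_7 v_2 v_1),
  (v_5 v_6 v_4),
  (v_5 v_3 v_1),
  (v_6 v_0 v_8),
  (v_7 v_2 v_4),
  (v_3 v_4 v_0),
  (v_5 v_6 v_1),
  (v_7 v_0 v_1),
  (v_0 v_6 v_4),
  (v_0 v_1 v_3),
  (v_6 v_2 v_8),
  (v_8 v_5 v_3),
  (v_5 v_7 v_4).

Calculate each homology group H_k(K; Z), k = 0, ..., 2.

H_0 ≅ Z,  H_1 ≅ Z^2,  H_2 ≅ Z.

K has 9 vertices, 27 edges, 18 triangles.
rank ∂_0 = 0, rank ∂_1 = 8 ⇒ b_0 = 9 − 0 − 8 = 1; all invariant factors of ∂_1 are 1 so no torsion. So H_0 = Z.
rank ∂_1 = 8, rank ∂_2 = 17 ⇒ b_1 = 27 − 8 − 17 = 2; all invariant factors of ∂_2 are 1 so no torsion. So H_1 = Z^2.
rank ∂_2 = 17, rank ∂_3 = 0 ⇒ b_2 = 18 − 17 − 0 = 1. So H_2 = Z.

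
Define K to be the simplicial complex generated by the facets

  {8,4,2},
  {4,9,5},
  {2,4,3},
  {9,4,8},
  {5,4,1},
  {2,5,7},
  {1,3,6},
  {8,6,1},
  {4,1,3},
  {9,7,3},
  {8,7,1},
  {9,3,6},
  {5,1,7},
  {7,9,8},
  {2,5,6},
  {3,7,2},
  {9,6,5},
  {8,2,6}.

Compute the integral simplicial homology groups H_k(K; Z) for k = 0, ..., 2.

Fix the vertex order 1 < 2 < 3 < 4 < 5 < 6 < 7 < 8 < 9 and write every simplex with vertices in increasing order. Then dim K = 2 and the simplices of K are:

  0-simplices (9): [1], [2], [3], [4], [5], [6], [7], [8], [9]
  1-simplices (27): (27 of them)
  2-simplices (18): [1,3,4], [1,3,6], [1,4,5], [1,5,7], [1,6,8], [1,7,8], [2,3,4], [2,3,7], [2,4,8], [2,5,6], [2,5,7], [2,6,8], [3,6,9], [3,7,9], [4,5,9], [4,8,9], [5,6,9], [7,8,9]

giving chain groups C_0 ≅ Z^9, C_1 ≅ Z^27, C_2 ≅ Z^18.

Boundary ∂_1: C_1 → C_0 is given by ∂[p,q] = [q] − [p].
This gives a 9×27 integer matrix of rank 8; reducing to Smith normal form yields diagonal entries (1,1,1,1,1,1,1,1).

The boundary map ∂_2: C_2 → C_1 maps a triangle to the signed sum of its edges. For instance
  ∂[3,7,9] = [7,9] − [3,9] + [3,7],
  ∂[4,8,9] = [8,9] − [4,9] + [4,8].
As a 27×18 matrix over Z this has rank 17, with invariant factors (1,1,1,1,1,1,1,1,1,1,1,1,1,1,1,1,1).

Computing H_k = (kernel of ∂_k) / (image of ∂_{k+1}):

  H_0: rank C_0 − rank ∂_1 = 9 − 8 = 1, and the invariant factors of ∂_1 are all 1, so H_0 = Z.
  H_1: rank ker ∂_1 − rank ∂_2 = (27 − 8) − 17 = 2, and the invariant factors of ∂_2 are all 1, so H_1 = Z^2.
  H_2: rank ker ∂_2 − rank ∂_3 = (18 − 17) − 0 = 1, and there is no ∂_3, so H_2 = Z.

(K is a triangulation of the torus T^2.)

H_0 = Z,  H_1 = Z^2,  H_2 = Z.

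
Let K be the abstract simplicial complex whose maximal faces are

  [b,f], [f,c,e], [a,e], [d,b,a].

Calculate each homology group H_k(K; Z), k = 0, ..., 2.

Fix the vertex order a < b < c < d < e < f and write every simplex with vertices in increasing order. Then dim K = 2 and the simplices of K are:

  0-simplices (6): a, b, c, d, e, f
  1-simplices (8): ab, ad, ae, bd, bf, ce, cf, ef
  2-simplices (2): abd, cef

giving chain groups C_0 ≅ Z^6, C_1 ≅ Z^8, C_2 ≅ Z^2.

∂_1: C_1 → C_0 is given by ∂[p,q] = [q] − [p]. For instance
  ∂cf = f − c.
This gives a 6×8 integer matrix of rank 5; reducing to Smith normal form yields diagonal entries (1,1,1,1,1).

The boundary map ∂_2: C_2 → C_1 maps a triangle to the signed sum of its edges. For instance
  ∂cef = ef − cf + ce,
  ∂abd = bd − ad + ab.
As a 8×2 matrix over Z this has rank 2, with invariant factors (1,1).

Now H_k = ker ∂_k / im ∂_{k+1}, so:

  H_0: rank C_0 − rank ∂_1 = 6 − 5 = 1, and the invariant factors of ∂_1 are all 1, so H_0 = Z.
  H_1: rank ker ∂_1 − rank ∂_2 = (8 − 5) − 2 = 1, and the invariant factors of ∂_2 are all 1, so H_1 = Z.
  H_2: rank ker ∂_2 − rank ∂_3 = (2 − 2) − 0 = 0, and there is no ∂_3, so H_2 = 0.

As a check, the Euler characteristic is 6 − 8 + 2 = 0, which agrees with 1 − 1 + 0 = 0.

H_0 = Z,  H_1 = Z,  H_2 = 0.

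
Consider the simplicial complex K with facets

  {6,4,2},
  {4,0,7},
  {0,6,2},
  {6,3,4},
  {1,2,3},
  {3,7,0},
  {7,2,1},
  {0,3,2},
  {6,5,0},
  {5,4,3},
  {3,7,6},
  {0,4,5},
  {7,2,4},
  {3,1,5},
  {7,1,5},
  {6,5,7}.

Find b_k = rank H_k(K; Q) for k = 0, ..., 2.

Order the vertices as 0 < 1 < 2 < 3 < 4 < 5 < 6 < 7. Listing each simplex with vertices in this order, K has dimension 2 with simplices:

  0-simplices (8): [0], [1], [2], [3], [4], [5], [6], [7]
  1-simplices (24): (24 of them)
  2-simplices (16): [0,2,3], [0,2,6], [0,3,7], [0,4,5], [0,4,7], [0,5,6], [1,2,3], [1,2,7], [1,3,5], [1,5,7], [2,4,6], [2,4,7], [3,4,5], [3,4,6], [3,6,7], [5,6,7]

Hence C_0 ≅ Z^8, C_1 ≅ Z^24, C_2 ≅ Z^16.

∂_1: C_1 → C_0 maps an edge to its endpoints' difference, ∂[p,q] = q − p. For instance
  ∂[1,3] = [3] − [1].
As a 8×24 matrix over Z this has rank 7, with invariant factors (1,1,1,1,1,1,1).

The boundary map ∂_2: C_2 → C_1 acts by ∂[p,q,r] = [q,r] − [p,r] + [p,q]. For instance
  ∂[0,2,3] = [2,3] − [0,3] + [0,2],
  ∂[0,2,6] = [2,6] − [0,6] + [0,2].
As a 24×16 matrix over Z this has rank 15, with invariant factors (1,1,1,1,1,1,1,1,1,1,1,1,1,1,1).

Now H_k = ker ∂_k / im ∂_{k+1}, so:

  H_0: rank C_0 − rank ∂_1 = 8 − 7 = 1, and the invariant factors of ∂_1 are all 1, so H_0 = Z.
  H_1: rank ker ∂_1 − rank ∂_2 = (24 − 7) − 15 = 2, and the invariant factors of ∂_2 are all 1, so H_1 = Z^2.
  H_2: rank ker ∂_2 − rank ∂_3 = (16 − 15) − 0 = 1, and there is no ∂_3, so H_2 = Z.

(K is a triangulation of the torus T^2.)

Hence the Betti numbers are b_0 = 1, b_1 = 2, b_2 = 1.

b_0 = 1, b_1 = 2, b_2 = 1.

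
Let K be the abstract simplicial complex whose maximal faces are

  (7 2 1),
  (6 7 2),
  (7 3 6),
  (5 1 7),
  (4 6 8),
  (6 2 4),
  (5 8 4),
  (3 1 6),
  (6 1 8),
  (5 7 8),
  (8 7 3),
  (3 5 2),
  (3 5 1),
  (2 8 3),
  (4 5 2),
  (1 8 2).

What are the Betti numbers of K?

K has 8 vertices, 24 edges, 16 triangles.
rank ∂_0 = 0, rank ∂_1 = 7 ⇒ b_0 = 8 − 0 − 7 = 1; all invariant factors of ∂_1 are 1 so no torsion. So H_0 = Z.
rank ∂_1 = 7, rank ∂_2 = 15 ⇒ b_1 = 24 − 7 − 15 = 2; all invariant factors of ∂_2 are 1 so no torsion. So H_1 = Z^2.
rank ∂_2 = 15, rank ∂_3 = 0 ⇒ b_2 = 16 − 15 − 0 = 1. So H_2 = Z.

b_0 = 1, b_1 = 2, b_2 = 1.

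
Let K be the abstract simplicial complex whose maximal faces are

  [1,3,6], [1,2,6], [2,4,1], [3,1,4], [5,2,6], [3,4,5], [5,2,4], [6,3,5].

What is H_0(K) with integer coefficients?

We work with the vertex ordering 1 < 2 < 3 < 4 < 5 < 6. The simplices of K, each written with vertices in increasing order, are:

  0-simplices (6): [1], [2], [3], [4], [5], [6]
  1-simplices (12): [1,2], [1,3], [1,4], [1,6], [2,4], [2,5], [2,6], [3,4], [3,5], [3,6], [4,5], [5,6]
  2-simplices (8): [1,2,4], [1,2,6], [1,3,4], [1,3,6], [2,4,5], [2,5,6], [3,4,5], [3,5,6]

Hence C_0 ≅ Z^6, C_1 ≅ Z^12, C_2 ≅ Z^8.

The boundary map ∂_1: C_1 → C_0 maps an edge to its endpoints' difference, ∂[p,q] = q − p. For instance
  ∂[1,3] = [3] − [1].
As a 6×12 matrix over Z this has rank 5, with invariant factors (1,1,1,1,1).

The boundary map ∂_2: C_2 → C_1 acts by ∂[p,q,r] = [q,r] − [p,r] + [p,q]. For instance
  ∂[1,2,6] = [2,6] − [1,6] + [1,2],
  ∂[3,4,5] = [4,5] − [3,5] + [3,4].
The 12×8 boundary matrix has rank 7 and Smith normal form diag(1,1,1,1,1,1,1).

Computing H_k = (kernel of ∂_k) / (image of ∂_{k+1}):

  H_0: rank C_0 − rank ∂_1 = 6 − 5 = 1, and the invariant factors of ∂_1 are all 1, so H_0 ≅ Z.

(K is a triangulation of the 2-sphere S^2.)

H_0 = Z.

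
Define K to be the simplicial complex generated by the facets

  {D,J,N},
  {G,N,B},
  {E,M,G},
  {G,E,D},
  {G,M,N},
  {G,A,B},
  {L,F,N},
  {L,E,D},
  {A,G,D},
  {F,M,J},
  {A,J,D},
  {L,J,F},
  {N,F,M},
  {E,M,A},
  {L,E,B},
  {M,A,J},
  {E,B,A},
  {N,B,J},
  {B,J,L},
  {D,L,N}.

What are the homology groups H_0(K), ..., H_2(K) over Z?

Take the total order A < B < D < E < F < G < J < L < M < N on the vertex set. Then K (dimension 2) consists of the simplices:

  0-simplices (10): A, B, D, E, F, G, J, L, M, N
  1-simplices (30): AB, AD, AE, AG, AJ, AM, BE, BG, BJ, BL, BN, DE, DG, DJ, DL, DN, EG, EL, EM, FJ, FL, FM, FN, GM, GN, JL, JM, JN, LN, MN
  2-simplices (20): ABE, ABG, ADG, ADJ, AEM, AJM, BEL, BGN, BJL, BJN, DEG, DEL, DJN, DLN, EGM, FJL, FJM, FLN, FMN, GMN

so the chain groups are C_0 ≅ Z^10, C_1 ≅ Z^30, C_2 ≅ Z^20.

Boundary ∂_1: C_1 → C_0 is given by ∂[p,q] = [q] − [p]. For instance
  ∂BL = L − B.
As a 10×30 matrix over Z this has rank 9, with invariant factors (1,1,1,1,1,1,1,1,1).

∂_2: C_2 → C_1 maps a triangle to the signed sum of its edges. For instance
  ∂ABG = BG − AG + AB,
  ∂EGM = GM − EM + EG.
The 30×20 boundary matrix has rank 20 and Smith normal form diag(1,1,1,1,1,1,1,1,1,1,1,1,1,1,1,1,1,1,1,2).

From H_k ≅ ker(∂_k) / im(∂_{k+1}) we obtain:

  H_0: rank C_0 − rank ∂_1 = 10 − 9 = 1, and the invariant factors of ∂_1 are all 1, so H_0 = Z.
  H_1: rank ker ∂_1 − rank ∂_2 = (30 − 9) − 20 = 1, and ∂_2 has invariant factor 2 > 1, so H_1 = Z ⊕ Z/2.
  H_2: rank ker ∂_2 − rank ∂_3 = (20 − 20) − 0 = 0, and there is no ∂_3, so H_2 = 0.

H_0 = Z,  H_1 = Z ⊕ Z/2,  H_2 = 0.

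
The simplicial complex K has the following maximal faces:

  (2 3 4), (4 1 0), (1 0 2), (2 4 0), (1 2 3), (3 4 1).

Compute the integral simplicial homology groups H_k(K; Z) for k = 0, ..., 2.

K has 5 vertices, 9 edges, 6 triangles.
rank ∂_0 = 0, rank ∂_1 = 4 ⇒ b_0 = 5 − 0 − 4 = 1; all invariant factors of ∂_1 are 1 so no torsion. So H_0 = Z.
rank ∂_1 = 4, rank ∂_2 = 5 ⇒ b_1 = 9 − 4 − 5 = 0; all invariant factors of ∂_2 are 1 so no torsion. So H_1 = 0.
rank ∂_2 = 5, rank ∂_3 = 0 ⇒ b_2 = 6 − 5 − 0 = 1. So H_2 = Z.

H_0 ≅ Z,  H_1 = 0,  H_2 ≅ Z.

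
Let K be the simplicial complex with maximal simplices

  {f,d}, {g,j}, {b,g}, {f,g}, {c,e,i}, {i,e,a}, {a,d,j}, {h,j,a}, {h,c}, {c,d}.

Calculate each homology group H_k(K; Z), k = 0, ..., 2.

Order the vertices as a < b < c < d < e < f < g < h < i < j. Listing each simplex with vertices in this order, K has dimension 2 with simplices:

  0-simplices (10): a, b, c, d, e, f, g, h, i, j
  1-simplices (16): ad, ae, ah, ai, aj, bg, cd, ce, ch, ci, df, dj, ei, fg, gj, hj
  2-simplices (4): adj, aei, ahj, cei

giving chain groups C_0 ≅ Z^10, C_1 ≅ Z^16, C_2 ≅ Z^4.

∂_1: C_1 → C_0 maps an edge to its endpoints' difference, ∂[p,q] = q − p. For instance
  ∂aj = j − a.
As a 10×16 matrix over Z this has rank 9, with invariant factors (1,1,1,1,1,1,1,1,1).

∂_2: C_2 → C_1 acts by ∂[p,q,r] = [q,r] − [p,r] + [p,q]. For instance
  ∂adj = dj − aj + ad,
  ∂ahj = hj − aj + ah.
The resulting 16×4 matrix has rank 4, and its Smith normal form has invariant factors (1,1,1,1).

Computing H_k = (kernel of ∂_k) / (image of ∂_{k+1}):

  H_0: rank C_0 − rank ∂_1 = 10 − 9 = 1, and the invariant factors of ∂_1 are all 1, so H_0 = Z.
  H_1: rank ker ∂_1 − rank ∂_2 = (16 − 9) − 4 = 3, and the invariant factors of ∂_2 are all 1, so H_1 = Z^3.
  H_2: rank ker ∂_2 − rank ∂_3 = (4 − 4) − 0 = 0, and there is no ∂_3, so H_2 = 0.

H_0 = Z,  H_1 = Z^3,  H_2 = 0.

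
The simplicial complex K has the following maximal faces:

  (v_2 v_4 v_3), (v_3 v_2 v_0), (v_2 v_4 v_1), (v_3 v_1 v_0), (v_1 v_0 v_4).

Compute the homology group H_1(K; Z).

Fix the vertex order v_0 < v_1 < v_2 < v_3 < v_4 and write every simplex with vertices in increasing order. Then dim K = 2 and the simplices of K are:

  0-simplices (5): [v_0], [v_1], [v_2], [v_3], [v_4]
  1-simplices (10): [v_0,v_1], [v_0,v_2], [v_0,v_3], [v_0,v_4], [v_1,v_2], [v_1,v_3], [v_1,v_4], [v_2,v_3], [v_2,v_4], [v_3,v_4]
  2-simplices (5): [v_0,v_1,v_3], [v_0,v_1,v_4], [v_0,v_2,v_3], [v_1,v_2,v_4], [v_2,v_3,v_4]

so the chain groups are C_0 ≅ Z^5, C_1 ≅ Z^10, C_2 ≅ Z^5.

The boundary map ∂_1: C_1 → C_0 is given by ∂[p,q] = [q] − [p].
The 5×10 boundary matrix has rank 4 and Smith normal form diag(1,1,1,1).

The boundary map ∂_2: C_2 → C_1 maps a triangle to the signed sum of its edges. For instance
  ∂[v_2,v_3,v_4] = [v_3,v_4] − [v_2,v_4] + [v_2,v_3],
  ∂[v_0,v_1,v_4] = [v_1,v_4] − [v_0,v_4] + [v_0,v_1].
This gives a 10×5 integer matrix of rank 5; reducing to Smith normal form yields diagonal entries (1,1,1,1,1).

Computing H_k = (kernel of ∂_k) / (image of ∂_{k+1}):

  H_1: rank ker ∂_1 − rank ∂_2 = (10 − 4) − 5 = 1, and the invariant factors of ∂_2 are all 1, so H_1 = Z.

(K is a triangulation of the Möbius band.)

H_1 = Z.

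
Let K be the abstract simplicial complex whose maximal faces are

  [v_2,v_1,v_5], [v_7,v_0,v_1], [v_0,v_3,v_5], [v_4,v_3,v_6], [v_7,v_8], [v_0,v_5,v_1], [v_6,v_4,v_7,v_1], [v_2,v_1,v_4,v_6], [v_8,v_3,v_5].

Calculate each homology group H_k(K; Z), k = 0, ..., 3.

H_0 = Z,  H_1 = Z^2,  H_2 = 0,  H_3 = 0.

Take the total order v_0 < v_1 < v_2 < v_3 < v_4 < v_5 < v_6 < v_7 < v_8 on the vertex set. Then K (dimension 3) consists of the simplices:

  0-simplices (9): [v_0], [v_1], [v_2], [v_3], [v_4], [v_5], [v_6], [v_7], [v_8]
  1-simplices (21): (21 of them)
  2-simplices (13): (13 of them)
  3-simplices (2): [v_1,v_2,v_4,v_6], [v_1,v_4,v_6,v_7]

giving chain groups C_0 ≅ Z^9, C_1 ≅ Z^21, C_2 ≅ Z^13, C_3 ≅ Z^2.

Boundary ∂_1: C_1 → C_0 maps an edge to its endpoints' difference, ∂[p,q] = q − p. For instance
  ∂[v_3,v_8] = [v_8] − [v_3].
The 9×21 boundary matrix has rank 8 and Smith normal form diag(1,1,1,1,1,1,1,1).

Boundary ∂_2: C_2 → C_1 sends each 2-simplex [p,q,r] to [q,r] − [p,r] + [p,q]. For instance
  ∂[v_0,v_1,v_5] = [v_1,v_5] − [v_0,v_5] + [v_0,v_1],
  ∂[v_3,v_4,v_6] = [v_4,v_6] − [v_3,v_6] + [v_3,v_4].
The 21×13 boundary matrix has rank 11 and Smith normal form diag(1,1,1,1,1,1,1,1,1,1,1).

The boundary map ∂_3: C_3 → C_2 sends each 3-simplex σ to the alternating sum Σ_i (−1)^i (σ with its i-th vertex removed). For instance
  ∂[v_1,v_2,v_4,v_6] = [v_2,v_4,v_6] − [v_1,v_4,v_6] + [v_1,v_2,v_6] − [v_1,v_2,v_4],
  ∂[v_1,v_4,v_6,v_7] = [v_4,v_6,v_7] − [v_1,v_6,v_7] + [v_1,v_4,v_7] − [v_1,v_4,v_6].
As a 13×2 matrix over Z this has rank 2, with invariant factors (1,1).

Now H_k = ker ∂_k / im ∂_{k+1}, so:

  H_0: rank C_0 − rank ∂_1 = 9 − 8 = 1, and the invariant factors of ∂_1 are all 1, so H_0 ≅ Z.
  H_1: rank ker ∂_1 − rank ∂_2 = (21 − 8) − 11 = 2, and the invariant factors of ∂_2 are all 1, so H_1 ≅ Z^2.
  H_2: rank ker ∂_2 − rank ∂_3 = (13 − 11) − 2 = 0, and the invariant factors of ∂_3 are all 1, so H_2 ≅ 0.
  H_3: rank ker ∂_3 − rank ∂_4 = (2 − 2) − 0 = 0, and there is no ∂_4, so H_3 ≅ 0.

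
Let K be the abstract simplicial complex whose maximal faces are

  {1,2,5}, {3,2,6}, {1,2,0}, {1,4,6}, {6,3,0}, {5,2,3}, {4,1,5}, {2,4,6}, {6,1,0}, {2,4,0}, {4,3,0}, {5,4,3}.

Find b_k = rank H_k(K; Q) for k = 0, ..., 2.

Take the total order 0 < 1 < 2 < 3 < 4 < 5 < 6 on the vertex set. Then K (dimension 2) consists of the simplices:

  0-simplices (7): [0], [1], [2], [3], [4], [5], [6]
  1-simplices (18): [0,1], [0,2], [0,3], [0,4], [0,6], [1,2], [1,4], [1,5], [1,6], [2,3], [2,4], [2,5], [2,6], [3,4], [3,5], [3,6], [4,5], [4,6]
  2-simplices (12): [0,1,2], [0,1,6], [0,2,4], [0,3,4], [0,3,6], [1,2,5], [1,4,5], [1,4,6], [2,3,5], [2,3,6], [2,4,6], [3,4,5]

giving chain groups C_0 ≅ Z^7, C_1 ≅ Z^18, C_2 ≅ Z^12.

∂_1: C_1 → C_0 sends each edge [p,q] (with p < q) to q − p. For instance
  ∂[1,2] = [2] − [1].
As a 7×18 matrix over Z this has rank 6, with invariant factors (1,1,1,1,1,1).

The boundary map ∂_2: C_2 → C_1 acts by ∂[p,q,r] = [q,r] − [p,r] + [p,q]. For instance
  ∂[1,4,5] = [4,5] − [1,5] + [1,4],
  ∂[0,3,4] = [3,4] − [0,4] + [0,3].
This gives a 18×12 integer matrix of rank 12; reducing to Smith normal form yields diagonal entries (1,1,1,1,1,1,1,1,1,1,1,2).

Reading off H_k = ker ∂_k / im ∂_{k+1}:

  H_0: rank C_0 − rank ∂_1 = 7 − 6 = 1, and the invariant factors of ∂_1 are all 1, so H_0 = Z.
  H_1: rank ker ∂_1 − rank ∂_2 = (18 − 6) − 12 = 0, and ∂_2 has invariant factor 2 > 1, so H_1 = Z/2Z.
  H_2: rank ker ∂_2 − rank ∂_3 = (12 − 12) − 0 = 0, and there is no ∂_3, so H_2 = 0.

(K is a triangulation of the real projective plane RP^2.)

Hence the Betti numbers are b_0 = 1, b_1 = 0, b_2 = 0.

b_0 = 1, b_1 = 0, b_2 = 0.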